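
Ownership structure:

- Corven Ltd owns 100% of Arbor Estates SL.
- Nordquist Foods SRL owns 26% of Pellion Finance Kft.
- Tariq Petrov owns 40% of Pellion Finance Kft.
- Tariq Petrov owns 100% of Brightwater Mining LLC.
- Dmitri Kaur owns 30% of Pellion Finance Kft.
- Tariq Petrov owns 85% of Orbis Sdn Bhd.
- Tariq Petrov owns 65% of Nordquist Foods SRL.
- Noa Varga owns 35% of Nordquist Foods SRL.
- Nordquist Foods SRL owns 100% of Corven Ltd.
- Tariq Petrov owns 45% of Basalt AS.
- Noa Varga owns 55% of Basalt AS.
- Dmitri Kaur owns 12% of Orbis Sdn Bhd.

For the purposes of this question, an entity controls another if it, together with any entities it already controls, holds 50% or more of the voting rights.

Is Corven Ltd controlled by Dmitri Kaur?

No

Dmitri's largest direct stake is 30% in Pellion, which does not meet the threshold, so Dmitri controls no company.
Neither Dmitri nor any entity Dmitri controls holds any voting interest in Corven.
So Dmitri does not control Corven.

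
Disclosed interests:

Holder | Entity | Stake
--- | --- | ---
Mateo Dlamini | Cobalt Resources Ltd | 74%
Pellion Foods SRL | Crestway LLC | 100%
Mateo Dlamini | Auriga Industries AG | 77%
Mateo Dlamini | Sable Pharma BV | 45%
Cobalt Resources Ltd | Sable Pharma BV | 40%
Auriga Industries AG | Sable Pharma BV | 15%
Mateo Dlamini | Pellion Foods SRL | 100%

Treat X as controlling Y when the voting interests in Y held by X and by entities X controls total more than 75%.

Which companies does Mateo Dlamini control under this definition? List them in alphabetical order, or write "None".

Auriga Industries AG, Crestway LLC, Pellion Foods SRL

Mateo holds 77% of Auriga, so Mateo controls Auriga.
Mateo holds 100% of Pellion, so Mateo controls Pellion.
Pellion holds 100% of Crestway, so Mateo controls Crestway.
No other company's threshold is met.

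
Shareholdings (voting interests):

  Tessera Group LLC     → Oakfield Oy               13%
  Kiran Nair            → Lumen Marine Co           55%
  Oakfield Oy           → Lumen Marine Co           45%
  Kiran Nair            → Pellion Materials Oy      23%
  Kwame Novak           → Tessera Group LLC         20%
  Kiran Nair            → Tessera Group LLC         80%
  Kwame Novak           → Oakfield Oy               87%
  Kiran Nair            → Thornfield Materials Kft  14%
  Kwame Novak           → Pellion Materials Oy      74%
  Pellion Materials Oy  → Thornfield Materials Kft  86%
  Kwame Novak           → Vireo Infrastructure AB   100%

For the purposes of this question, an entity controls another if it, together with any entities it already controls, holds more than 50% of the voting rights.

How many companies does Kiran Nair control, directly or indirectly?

2

Kiran holds 80% of Tessera, so Kiran controls Tessera.
Kiran holds 55% of Lumen, so Kiran controls Lumen.
No other company's threshold is met.
Kiran controls 2 companies.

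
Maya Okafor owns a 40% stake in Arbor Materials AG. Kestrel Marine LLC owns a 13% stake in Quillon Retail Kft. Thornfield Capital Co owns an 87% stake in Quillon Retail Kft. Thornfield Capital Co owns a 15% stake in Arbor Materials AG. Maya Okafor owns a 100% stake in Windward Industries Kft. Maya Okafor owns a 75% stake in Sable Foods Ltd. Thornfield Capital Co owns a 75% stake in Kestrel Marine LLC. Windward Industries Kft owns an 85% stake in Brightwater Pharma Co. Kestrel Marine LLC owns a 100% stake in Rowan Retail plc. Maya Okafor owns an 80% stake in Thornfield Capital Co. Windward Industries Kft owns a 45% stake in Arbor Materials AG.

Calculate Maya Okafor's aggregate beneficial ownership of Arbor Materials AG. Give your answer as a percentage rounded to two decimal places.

97.00%

Maya reaches Arbor along 3 paths.
Direct stake: 40% = 40%.
Via Thornfield: 80% × 15% = 12%.
Via Windward: 100% × 45% = 45%.
Total: 40% + 12% + 45% = 97%.
Rounded: 97.00%.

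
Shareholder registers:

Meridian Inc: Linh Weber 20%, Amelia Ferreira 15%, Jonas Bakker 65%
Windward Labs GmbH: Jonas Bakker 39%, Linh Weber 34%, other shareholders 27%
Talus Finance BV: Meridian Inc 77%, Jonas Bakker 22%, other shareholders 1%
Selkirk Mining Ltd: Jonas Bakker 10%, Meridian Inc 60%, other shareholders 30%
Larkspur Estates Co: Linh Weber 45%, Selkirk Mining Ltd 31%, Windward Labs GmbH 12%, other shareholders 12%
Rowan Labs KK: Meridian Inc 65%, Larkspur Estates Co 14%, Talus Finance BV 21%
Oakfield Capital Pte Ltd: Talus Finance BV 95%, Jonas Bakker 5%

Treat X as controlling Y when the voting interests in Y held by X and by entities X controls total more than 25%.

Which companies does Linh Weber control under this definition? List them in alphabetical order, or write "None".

Larkspur Estates Co, Windward Labs GmbH

Linh holds 34% of Windward, so Linh controls Windward.
Linh and Windward together hold 45% + 12% = 57% of Larkspur, so Linh controls Larkspur.
No other company's threshold is met.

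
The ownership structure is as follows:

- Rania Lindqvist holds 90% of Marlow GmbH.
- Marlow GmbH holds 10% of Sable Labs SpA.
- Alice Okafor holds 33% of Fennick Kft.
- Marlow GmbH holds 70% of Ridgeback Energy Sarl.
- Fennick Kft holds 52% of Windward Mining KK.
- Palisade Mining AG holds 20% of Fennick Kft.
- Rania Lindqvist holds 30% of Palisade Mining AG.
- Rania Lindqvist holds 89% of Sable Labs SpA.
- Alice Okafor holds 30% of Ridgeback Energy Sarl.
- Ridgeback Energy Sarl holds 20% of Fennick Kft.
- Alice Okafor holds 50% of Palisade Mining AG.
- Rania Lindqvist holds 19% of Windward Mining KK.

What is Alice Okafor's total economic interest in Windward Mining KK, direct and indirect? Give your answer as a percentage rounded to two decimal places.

25.48%

Alice reaches Windward along 3 paths.
Via Palisade → Fennick: 50% × 20% × 52% = 5.2%.
Via Fennick: 33% × 52% = 17.16%.
Via Ridgeback → Fennick: 30% × 20% × 52% = 3.12%.
Total: 5.2% + 17.16% + 3.12% = 25.48%.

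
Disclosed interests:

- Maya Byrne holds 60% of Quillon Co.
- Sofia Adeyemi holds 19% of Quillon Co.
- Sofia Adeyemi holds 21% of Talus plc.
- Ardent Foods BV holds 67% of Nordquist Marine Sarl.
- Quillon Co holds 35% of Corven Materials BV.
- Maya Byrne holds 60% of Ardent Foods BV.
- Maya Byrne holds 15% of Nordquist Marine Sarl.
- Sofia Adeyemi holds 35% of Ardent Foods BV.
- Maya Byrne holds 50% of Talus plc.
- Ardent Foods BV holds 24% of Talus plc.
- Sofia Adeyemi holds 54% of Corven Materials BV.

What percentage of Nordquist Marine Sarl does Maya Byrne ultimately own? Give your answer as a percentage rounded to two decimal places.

Maya reaches Nordquist along 2 paths.
Direct stake: 15% = 15%.
Via Ardent: 60% × 67% = 40.2%.
Total: 15% + 40.2% = 55.2%.
Rounded: 55.20%.

55.20%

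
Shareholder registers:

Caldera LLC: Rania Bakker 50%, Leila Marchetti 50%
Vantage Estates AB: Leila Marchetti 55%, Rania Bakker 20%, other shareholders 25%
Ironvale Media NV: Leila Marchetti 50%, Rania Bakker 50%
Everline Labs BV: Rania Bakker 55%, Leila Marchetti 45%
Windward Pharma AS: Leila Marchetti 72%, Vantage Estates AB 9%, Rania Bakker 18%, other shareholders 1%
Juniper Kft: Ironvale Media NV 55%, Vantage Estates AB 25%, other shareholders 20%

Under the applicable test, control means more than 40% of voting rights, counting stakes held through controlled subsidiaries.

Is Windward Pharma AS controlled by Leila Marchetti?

Leila holds 55% of Vantage, so Leila controls Vantage.
Leila and Vantage together hold 72% + 9% = 81% of Windward, so Leila controls Windward.

Yes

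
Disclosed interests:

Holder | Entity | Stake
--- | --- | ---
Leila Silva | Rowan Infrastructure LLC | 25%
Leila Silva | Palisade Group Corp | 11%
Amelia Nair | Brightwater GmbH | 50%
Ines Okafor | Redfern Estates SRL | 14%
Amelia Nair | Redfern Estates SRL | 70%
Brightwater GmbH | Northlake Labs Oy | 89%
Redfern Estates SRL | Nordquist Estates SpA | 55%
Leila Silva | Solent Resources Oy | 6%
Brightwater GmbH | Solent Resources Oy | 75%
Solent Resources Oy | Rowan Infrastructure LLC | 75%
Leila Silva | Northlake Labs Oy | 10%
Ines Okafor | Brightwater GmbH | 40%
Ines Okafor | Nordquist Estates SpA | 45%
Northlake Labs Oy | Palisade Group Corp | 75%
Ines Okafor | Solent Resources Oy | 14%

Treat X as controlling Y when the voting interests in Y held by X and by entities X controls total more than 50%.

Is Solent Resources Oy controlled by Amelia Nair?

Amelia holds 70% of Redfern, so Amelia controls Redfern.
Redfern holds 55% of Nordquist, so Amelia controls Nordquist.
Neither Amelia nor any entity Amelia controls holds any voting interest in Solent.
So Amelia does not control Solent.

No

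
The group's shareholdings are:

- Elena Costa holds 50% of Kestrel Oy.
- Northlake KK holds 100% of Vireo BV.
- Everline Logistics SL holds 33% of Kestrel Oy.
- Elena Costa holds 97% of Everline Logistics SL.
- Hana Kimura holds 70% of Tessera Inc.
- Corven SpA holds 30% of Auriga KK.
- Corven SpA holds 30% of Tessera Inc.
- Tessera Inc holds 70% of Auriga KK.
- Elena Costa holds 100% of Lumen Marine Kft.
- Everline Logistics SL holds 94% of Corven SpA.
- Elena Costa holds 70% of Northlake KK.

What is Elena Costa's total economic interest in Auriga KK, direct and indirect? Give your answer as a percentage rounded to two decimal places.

46.50%

Elena reaches Auriga along 2 paths.
Via Everline → Corven → Tessera: 97% × 94% × 30% × 70% = 19.1478%.
Via Everline → Corven: 97% × 94% × 30% = 27.354%.
Total: 19.1478% + 27.354% = 46.5018%.
Rounded: 46.50%.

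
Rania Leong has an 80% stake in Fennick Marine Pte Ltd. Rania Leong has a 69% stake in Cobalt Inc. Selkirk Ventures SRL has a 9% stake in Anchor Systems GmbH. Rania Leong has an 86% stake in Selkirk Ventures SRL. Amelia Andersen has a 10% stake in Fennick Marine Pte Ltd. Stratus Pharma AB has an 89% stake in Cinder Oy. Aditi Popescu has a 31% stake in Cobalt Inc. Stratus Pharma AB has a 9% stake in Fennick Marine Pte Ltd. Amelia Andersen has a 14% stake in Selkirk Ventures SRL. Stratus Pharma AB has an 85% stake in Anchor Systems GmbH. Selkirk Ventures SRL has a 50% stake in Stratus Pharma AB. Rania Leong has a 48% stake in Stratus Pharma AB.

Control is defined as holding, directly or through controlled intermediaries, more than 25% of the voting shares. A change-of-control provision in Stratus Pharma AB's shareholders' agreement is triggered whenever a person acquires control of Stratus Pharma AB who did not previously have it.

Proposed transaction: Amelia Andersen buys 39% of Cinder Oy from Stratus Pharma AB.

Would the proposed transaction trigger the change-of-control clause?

No

The purchase adds only to Amelia's holdings (Stratus's stake shrinks), so Amelia is the only person who could newly come to control Stratus.
Amelia's largest direct stake is 14% in Selkirk, which does not meet the threshold, so Amelia controls no company.
Neither Amelia nor any entity Amelia controls holds any voting interest in Stratus.
So before the transaction, Amelia does not control Stratus.
After the purchase, Amelia holds 39% of Cinder directly, and Stratus's stake falls to 50%.
Amelia holds 39% of Cinder, so Amelia controls Cinder.
After the transaction, neither Amelia nor any entity Amelia controls holds a voting interest in Stratus, so Amelia still does not control it.
No new person acquires control, so the clause is not triggered.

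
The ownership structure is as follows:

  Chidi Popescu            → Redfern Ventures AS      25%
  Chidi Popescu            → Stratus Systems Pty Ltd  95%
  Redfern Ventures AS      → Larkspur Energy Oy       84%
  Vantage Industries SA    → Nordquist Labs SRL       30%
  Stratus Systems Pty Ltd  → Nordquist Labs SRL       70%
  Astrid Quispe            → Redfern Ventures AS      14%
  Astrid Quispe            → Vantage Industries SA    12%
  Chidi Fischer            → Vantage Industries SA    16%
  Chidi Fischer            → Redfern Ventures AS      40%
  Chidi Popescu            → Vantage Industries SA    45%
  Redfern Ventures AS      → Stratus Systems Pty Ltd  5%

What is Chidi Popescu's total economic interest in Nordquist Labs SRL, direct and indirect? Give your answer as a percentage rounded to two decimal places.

80.88%

Chidi Popescu reaches Nordquist along 3 paths.
Via Vantage: 45% × 30% = 13.5%.
Via Redfern → Stratus: 25% × 5% × 70% = 0.875%.
Via Stratus: 95% × 70% = 66.5%.
Total: 13.5% + 0.875% + 66.5% = 80.875%.
Rounded: 80.88%.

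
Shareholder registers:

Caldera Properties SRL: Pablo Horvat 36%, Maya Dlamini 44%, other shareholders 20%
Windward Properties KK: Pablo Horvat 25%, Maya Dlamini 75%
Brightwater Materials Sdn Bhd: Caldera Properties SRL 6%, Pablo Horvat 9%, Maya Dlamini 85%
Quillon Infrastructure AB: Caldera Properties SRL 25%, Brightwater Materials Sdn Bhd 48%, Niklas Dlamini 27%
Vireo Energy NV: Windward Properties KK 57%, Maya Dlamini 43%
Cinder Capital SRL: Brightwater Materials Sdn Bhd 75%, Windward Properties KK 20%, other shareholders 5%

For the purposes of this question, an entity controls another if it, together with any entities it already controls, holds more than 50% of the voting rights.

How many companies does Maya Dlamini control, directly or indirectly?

Maya holds 75% of Windward, so Maya controls Windward.
Maya holds 85% of Brightwater, so Maya controls Brightwater.
Windward and Maya together hold 57% + 43% = 100% of Vireo, so Maya controls Vireo.
Brightwater and Windward together hold 75% + 20% = 95% of Cinder, so Maya controls Cinder.
No other company's threshold is met.
Maya controls 4 companies.

4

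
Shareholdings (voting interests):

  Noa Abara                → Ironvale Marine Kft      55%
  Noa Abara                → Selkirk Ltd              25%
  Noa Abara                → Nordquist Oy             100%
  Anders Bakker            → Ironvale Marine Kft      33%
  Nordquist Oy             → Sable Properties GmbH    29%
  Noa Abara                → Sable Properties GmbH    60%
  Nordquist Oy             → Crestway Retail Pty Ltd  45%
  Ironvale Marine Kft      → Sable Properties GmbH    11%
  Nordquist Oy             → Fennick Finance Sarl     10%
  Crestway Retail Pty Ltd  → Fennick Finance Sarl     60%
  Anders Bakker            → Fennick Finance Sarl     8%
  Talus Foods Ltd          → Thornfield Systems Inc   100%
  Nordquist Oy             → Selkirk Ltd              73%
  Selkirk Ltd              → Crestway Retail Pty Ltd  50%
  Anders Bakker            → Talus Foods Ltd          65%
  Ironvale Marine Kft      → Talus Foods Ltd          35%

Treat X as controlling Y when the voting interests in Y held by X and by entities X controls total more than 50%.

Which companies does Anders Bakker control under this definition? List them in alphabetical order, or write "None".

Anders holds 65% of Talus, so Anders controls Talus.
Talus holds 100% of Thornfield, so Anders controls Thornfield.
No other company's threshold is met.

Talus Foods Ltd, Thornfield Systems Inc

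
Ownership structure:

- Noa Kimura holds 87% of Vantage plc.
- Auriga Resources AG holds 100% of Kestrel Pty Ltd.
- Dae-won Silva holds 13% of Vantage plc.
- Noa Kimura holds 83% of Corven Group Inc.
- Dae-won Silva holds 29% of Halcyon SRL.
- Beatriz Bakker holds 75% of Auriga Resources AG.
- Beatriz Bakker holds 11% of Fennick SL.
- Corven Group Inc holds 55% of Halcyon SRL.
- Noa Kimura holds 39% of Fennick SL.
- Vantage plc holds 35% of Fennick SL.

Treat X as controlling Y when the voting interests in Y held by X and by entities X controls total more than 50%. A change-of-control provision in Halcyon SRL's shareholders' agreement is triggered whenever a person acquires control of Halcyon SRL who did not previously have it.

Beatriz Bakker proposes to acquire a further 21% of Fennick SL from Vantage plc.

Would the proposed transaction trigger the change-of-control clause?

The purchase adds only to Beatriz's holdings (Vantage's stake shrinks), so Beatriz is the only person who could newly come to control Halcyon.
Beatriz holds 75% of Auriga, so Beatriz controls Auriga.
Auriga holds 100% of Kestrel, so Beatriz controls Kestrel.
Neither Beatriz nor any entity Beatriz controls holds any voting interest in Halcyon.
So before the transaction, Beatriz does not control Halcyon.
After the purchase, Beatriz's direct stake in Fennick rises to 11% + 21% = 32%, and Vantage's stake falls to 14%.
Beatriz's side now holds 32% of Fennick, not > 50%, so Beatriz still does not control Fennick.
After the transaction, neither Beatriz nor any entity Beatriz controls holds a voting interest in Halcyon, so Beatriz still does not control it.
No new person acquires control, so the clause is not triggered.

No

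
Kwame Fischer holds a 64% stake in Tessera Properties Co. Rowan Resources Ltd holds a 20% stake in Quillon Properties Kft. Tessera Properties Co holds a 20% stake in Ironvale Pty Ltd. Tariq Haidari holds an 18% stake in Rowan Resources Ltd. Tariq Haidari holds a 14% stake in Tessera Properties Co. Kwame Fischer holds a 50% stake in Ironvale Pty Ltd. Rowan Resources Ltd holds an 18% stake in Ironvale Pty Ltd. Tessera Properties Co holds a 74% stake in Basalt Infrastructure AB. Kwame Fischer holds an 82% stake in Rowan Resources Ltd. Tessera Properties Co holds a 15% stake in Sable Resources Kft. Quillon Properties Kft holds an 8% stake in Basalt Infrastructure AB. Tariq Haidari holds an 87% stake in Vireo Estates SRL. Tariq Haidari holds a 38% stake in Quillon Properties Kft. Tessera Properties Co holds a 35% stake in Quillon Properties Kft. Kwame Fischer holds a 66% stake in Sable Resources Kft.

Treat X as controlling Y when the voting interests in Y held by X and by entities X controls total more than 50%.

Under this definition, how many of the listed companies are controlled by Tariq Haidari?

Tariq holds 87% of Vireo, so Tariq controls Vireo.
No other company's threshold is met.
Tariq controls 1 company.

1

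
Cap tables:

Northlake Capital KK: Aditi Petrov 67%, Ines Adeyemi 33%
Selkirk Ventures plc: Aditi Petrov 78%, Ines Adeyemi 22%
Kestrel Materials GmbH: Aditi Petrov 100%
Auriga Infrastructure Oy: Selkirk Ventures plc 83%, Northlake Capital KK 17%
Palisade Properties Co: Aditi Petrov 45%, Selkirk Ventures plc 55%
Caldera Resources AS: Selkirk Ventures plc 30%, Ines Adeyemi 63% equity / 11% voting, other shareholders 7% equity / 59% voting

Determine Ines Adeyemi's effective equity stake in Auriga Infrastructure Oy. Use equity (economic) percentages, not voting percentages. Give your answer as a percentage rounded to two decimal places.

Ines reaches Auriga along 2 paths.
Via Selkirk: 22% × 83% = 18.26%.
Via Northlake: 33% × 17% = 5.61%.
Total: 18.26% + 5.61% = 23.87%.

23.87%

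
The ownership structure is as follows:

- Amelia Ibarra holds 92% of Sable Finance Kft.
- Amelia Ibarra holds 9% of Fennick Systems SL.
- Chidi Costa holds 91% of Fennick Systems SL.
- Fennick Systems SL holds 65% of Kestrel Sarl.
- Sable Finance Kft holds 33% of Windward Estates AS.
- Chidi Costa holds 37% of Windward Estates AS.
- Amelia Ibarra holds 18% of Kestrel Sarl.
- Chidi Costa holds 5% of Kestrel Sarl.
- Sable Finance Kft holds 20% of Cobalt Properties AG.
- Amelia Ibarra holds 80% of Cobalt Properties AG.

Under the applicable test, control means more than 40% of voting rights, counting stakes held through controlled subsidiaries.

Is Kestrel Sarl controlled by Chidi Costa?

Chidi holds 91% of Fennick, so Chidi controls Fennick.
Fennick and Chidi together hold 65% + 5% = 70% of Kestrel, so Chidi controls Kestrel.

Yes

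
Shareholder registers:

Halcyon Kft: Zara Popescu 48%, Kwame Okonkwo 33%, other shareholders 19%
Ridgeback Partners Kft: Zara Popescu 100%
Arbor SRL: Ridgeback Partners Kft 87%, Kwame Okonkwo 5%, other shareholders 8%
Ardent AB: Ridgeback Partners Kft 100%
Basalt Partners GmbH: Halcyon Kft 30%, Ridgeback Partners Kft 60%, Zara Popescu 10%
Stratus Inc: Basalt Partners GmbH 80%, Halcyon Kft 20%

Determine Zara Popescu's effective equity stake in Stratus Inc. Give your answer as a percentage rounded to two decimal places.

Zara reaches Stratus along 4 paths.
Via Halcyon → Basalt: 48% × 30% × 80% = 11.52%.
Via Ridgeback → Basalt: 100% × 60% × 80% = 48%.
Via Basalt: 10% × 80% = 8%.
Via Halcyon: 48% × 20% = 9.6%.
Total: 11.52% + 48% + 8% + 9.6% = 77.12%.

77.12%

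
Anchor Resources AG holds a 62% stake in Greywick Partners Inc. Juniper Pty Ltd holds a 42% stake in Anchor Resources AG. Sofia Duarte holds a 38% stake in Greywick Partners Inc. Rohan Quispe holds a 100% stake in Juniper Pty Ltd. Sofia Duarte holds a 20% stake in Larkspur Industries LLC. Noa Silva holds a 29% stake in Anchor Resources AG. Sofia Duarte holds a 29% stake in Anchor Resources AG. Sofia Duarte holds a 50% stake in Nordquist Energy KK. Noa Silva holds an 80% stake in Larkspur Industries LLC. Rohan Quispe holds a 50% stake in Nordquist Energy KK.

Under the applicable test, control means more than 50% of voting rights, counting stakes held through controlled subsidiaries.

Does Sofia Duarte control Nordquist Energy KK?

Sofia's largest direct stake is 50% in Nordquist, which does not meet the threshold, so Sofia controls no company.
In Nordquist, Sofia's side holds only 50%, not > 50%.
So Sofia does not control Nordquist.

No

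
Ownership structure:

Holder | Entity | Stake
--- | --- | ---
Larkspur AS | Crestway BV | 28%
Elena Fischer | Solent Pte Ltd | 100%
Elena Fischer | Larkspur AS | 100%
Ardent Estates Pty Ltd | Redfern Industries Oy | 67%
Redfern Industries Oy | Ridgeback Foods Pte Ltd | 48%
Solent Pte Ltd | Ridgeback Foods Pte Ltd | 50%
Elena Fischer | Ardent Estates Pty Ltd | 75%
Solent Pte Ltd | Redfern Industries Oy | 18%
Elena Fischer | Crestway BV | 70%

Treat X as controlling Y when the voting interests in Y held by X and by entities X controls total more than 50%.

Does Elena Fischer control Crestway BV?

Elena holds 100% of Larkspur, so Elena controls Larkspur.
Elena and Larkspur together hold 70% + 28% = 98% of Crestway, so Elena controls Crestway.

Yes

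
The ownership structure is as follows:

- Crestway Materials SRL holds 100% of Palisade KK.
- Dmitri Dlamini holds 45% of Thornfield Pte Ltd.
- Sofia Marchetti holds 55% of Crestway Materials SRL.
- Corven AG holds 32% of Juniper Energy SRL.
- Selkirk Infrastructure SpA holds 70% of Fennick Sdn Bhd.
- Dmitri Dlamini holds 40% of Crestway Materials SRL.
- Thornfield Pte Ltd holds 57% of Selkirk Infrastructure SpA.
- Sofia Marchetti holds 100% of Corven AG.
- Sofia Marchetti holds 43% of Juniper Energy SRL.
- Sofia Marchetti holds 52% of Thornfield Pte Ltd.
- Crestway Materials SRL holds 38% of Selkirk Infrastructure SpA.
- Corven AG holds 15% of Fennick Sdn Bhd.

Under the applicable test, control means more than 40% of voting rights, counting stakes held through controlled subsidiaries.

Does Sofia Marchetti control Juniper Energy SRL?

Sofia holds 100% of Corven, so Sofia controls Corven.
Corven and Sofia together hold 32% + 43% = 75% of Juniper, so Sofia controls Juniper.

Yes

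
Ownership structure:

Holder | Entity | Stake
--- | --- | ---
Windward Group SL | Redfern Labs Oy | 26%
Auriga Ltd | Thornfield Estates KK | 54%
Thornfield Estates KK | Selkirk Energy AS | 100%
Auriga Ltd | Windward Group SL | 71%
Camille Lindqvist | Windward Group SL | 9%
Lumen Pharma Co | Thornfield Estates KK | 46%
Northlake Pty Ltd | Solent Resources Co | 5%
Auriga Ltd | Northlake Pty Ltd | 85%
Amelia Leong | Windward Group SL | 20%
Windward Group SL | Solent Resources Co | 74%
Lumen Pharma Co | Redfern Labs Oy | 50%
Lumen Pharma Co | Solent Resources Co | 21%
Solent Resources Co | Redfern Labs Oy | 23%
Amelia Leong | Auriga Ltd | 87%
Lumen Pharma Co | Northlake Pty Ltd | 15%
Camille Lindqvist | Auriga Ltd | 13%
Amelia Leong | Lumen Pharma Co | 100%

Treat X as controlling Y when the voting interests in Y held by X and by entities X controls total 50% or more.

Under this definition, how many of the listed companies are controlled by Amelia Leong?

8

Amelia holds 87% of Auriga, so Amelia controls Auriga.
Amelia holds 100% of Lumen, so Amelia controls Lumen.
Auriga and Lumen together hold 85% + 15% = 100% of Northlake, so Amelia controls Northlake.
Auriga and Amelia together hold 71% + 20% = 91% of Windward, so Amelia controls Windward.
Lumen and Auriga together hold 46% + 54% = 100% of Thornfield, so Amelia controls Thornfield.
Northlake and Windward and Lumen together hold 5% + 74% + 21% = 100% of Solent, so Amelia controls Solent.
Thornfield holds 100% of Selkirk, so Amelia controls Selkirk.
Windward and Solent and Lumen together hold 26% + 23% + 50% = 99% of Redfern, so Amelia controls Redfern.
Amelia controls 8 companies.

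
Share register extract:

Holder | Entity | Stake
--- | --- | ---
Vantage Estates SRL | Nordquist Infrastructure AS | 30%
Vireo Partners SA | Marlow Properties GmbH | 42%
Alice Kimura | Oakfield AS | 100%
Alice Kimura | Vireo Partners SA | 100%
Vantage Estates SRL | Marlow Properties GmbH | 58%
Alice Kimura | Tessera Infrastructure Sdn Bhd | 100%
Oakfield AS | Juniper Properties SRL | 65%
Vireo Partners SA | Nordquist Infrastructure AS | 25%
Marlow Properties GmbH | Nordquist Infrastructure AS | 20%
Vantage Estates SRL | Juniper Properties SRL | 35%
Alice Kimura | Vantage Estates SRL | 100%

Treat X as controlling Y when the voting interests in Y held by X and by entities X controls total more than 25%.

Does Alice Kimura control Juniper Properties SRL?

Alice holds 100% of Vantage, so Alice controls Vantage.
Alice holds 100% of Oakfield, so Alice controls Oakfield.
Vantage and Oakfield together hold 35% + 65% = 100% of Juniper, so Alice controls Juniper.

Yes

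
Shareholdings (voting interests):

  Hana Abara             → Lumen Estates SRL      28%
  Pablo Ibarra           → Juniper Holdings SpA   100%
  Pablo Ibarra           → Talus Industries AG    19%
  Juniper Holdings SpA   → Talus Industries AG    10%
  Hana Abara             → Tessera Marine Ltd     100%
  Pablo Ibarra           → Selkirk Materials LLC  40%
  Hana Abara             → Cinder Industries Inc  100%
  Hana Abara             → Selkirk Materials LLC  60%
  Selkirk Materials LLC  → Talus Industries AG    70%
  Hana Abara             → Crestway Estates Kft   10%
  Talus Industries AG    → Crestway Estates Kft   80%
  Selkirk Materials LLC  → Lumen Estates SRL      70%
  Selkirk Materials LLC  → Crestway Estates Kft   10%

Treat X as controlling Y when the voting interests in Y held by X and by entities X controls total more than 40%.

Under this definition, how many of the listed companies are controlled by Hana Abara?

6

Hana holds 60% of Selkirk, so Hana controls Selkirk.
Hana and Selkirk together hold 28% + 70% = 98% of Lumen, so Hana controls Lumen.
Selkirk holds 70% of Talus, so Hana controls Talus.
Hana holds 100% of Cinder, so Hana controls Cinder.
Selkirk and Hana and Talus together hold 10% + 10% + 80% = 100% of Crestway, so Hana controls Crestway.
Hana holds 100% of Tessera, so Hana controls Tessera.
No other company's threshold is met.
Hana controls 6 companies.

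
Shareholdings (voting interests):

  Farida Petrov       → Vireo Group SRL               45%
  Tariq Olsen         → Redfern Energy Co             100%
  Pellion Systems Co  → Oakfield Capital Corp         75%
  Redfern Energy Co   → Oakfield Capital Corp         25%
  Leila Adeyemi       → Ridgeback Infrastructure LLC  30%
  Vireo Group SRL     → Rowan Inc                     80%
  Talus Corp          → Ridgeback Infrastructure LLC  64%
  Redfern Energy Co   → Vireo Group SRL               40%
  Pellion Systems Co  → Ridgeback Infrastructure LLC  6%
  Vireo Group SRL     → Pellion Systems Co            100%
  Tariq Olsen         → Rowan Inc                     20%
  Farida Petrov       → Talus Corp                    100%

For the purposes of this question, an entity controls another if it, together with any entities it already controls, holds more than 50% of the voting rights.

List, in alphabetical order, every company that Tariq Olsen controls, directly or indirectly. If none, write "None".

Tariq holds 100% of Redfern, so Tariq controls Redfern.
No other company's threshold is met.

Redfern Energy Co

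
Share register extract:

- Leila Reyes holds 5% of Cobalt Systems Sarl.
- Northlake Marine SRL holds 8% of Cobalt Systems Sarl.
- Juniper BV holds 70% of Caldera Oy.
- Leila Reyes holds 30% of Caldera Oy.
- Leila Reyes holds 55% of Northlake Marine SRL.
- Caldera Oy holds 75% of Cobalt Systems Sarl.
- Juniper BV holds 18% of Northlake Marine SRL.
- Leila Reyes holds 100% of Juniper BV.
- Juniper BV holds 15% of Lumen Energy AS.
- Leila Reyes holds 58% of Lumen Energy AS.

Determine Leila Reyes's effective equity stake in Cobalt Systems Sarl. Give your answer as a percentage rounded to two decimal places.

85.84%

Leila reaches Cobalt along 5 paths.
Direct stake: 5% = 5%.
Via Northlake: 55% × 8% = 4.4%.
Via Juniper → Northlake: 100% × 18% × 8% = 1.44%.
Via Juniper → Caldera: 100% × 70% × 75% = 52.5%.
Via Caldera: 30% × 75% = 22.5%.
Total: 5% + 4.4% + 1.44% + 52.5% + 22.5% = 85.84%.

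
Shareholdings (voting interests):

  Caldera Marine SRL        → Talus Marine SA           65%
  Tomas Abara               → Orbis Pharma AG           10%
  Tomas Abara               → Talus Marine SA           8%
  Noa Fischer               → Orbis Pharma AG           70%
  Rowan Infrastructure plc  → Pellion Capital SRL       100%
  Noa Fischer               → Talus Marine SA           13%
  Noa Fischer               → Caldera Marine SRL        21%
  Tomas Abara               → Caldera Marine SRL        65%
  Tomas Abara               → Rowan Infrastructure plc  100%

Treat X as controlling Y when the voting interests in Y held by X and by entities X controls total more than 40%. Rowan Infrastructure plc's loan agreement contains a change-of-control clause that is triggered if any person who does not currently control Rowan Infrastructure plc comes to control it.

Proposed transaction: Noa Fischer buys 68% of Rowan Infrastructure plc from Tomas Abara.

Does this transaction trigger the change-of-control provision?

The purchase adds only to Noa's holdings (Tomas's stake shrinks), so Noa is the only person who could newly come to control Rowan.
Noa holds 70% of Orbis, so Noa controls Orbis.
Neither Noa nor any entity Noa controls holds any voting interest in Rowan.
So before the transaction, Noa does not control Rowan.
After the purchase, Noa holds 68% of Rowan directly, and Tomas's stake falls to 32%.
Noa holds 68% of Rowan, so Noa controls Rowan.
Noa did not control Rowan before and does after, so the clause is triggered.

Yes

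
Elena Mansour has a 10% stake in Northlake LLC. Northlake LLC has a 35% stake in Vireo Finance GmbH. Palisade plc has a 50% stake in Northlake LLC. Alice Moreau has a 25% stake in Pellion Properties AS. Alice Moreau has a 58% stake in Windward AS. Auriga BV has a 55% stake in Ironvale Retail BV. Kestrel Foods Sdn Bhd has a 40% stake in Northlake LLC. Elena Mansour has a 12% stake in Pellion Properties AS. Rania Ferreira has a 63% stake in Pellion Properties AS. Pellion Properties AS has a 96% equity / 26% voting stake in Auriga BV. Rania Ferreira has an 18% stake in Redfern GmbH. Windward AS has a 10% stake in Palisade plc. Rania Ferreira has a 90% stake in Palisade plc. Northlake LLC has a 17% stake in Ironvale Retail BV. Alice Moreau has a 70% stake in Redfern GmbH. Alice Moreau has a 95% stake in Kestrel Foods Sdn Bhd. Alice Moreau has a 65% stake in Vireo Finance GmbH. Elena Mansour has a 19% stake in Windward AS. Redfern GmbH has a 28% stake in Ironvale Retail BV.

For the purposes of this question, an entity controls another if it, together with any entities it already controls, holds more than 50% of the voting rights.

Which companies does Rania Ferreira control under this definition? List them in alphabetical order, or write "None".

Rania holds 63% of Pellion, so Rania controls Pellion.
Rania holds 90% of Palisade, so Rania controls Palisade.
No other company's threshold is met.

Palisade plc, Pellion Properties AS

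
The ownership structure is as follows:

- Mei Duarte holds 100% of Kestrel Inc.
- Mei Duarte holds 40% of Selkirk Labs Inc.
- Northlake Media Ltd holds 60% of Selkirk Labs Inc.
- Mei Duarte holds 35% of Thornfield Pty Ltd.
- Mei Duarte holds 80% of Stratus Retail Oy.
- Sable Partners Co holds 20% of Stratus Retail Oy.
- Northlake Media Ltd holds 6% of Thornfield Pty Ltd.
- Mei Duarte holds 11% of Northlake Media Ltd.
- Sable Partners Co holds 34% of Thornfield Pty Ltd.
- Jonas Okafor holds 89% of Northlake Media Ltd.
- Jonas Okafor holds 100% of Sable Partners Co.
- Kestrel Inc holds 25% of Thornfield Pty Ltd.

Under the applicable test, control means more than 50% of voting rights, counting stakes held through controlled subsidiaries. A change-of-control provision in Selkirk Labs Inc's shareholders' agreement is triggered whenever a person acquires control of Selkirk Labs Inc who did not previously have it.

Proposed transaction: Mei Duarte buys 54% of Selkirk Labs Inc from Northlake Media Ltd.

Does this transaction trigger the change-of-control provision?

Yes

The purchase adds only to Mei's holdings (Northlake's stake shrinks), so Mei is the only person who could newly come to control Selkirk.
Mei holds 100% of Kestrel, so Mei controls Kestrel.
Mei holds 80% of Stratus, so Mei controls Stratus.
Mei and Kestrel together hold 35% + 25% = 60% of Thornfield, so Mei controls Thornfield.
In Selkirk, Mei's side holds only 40%, not > 50%.
So before the transaction, Mei does not control Selkirk.
After the purchase, Mei's direct stake in Selkirk rises to 40% + 54% = 94%, and Northlake's stake falls to 6%.
Mei holds 94% of Selkirk, so Mei controls Selkirk.
Mei did not control Selkirk before and does after, so the clause is triggered.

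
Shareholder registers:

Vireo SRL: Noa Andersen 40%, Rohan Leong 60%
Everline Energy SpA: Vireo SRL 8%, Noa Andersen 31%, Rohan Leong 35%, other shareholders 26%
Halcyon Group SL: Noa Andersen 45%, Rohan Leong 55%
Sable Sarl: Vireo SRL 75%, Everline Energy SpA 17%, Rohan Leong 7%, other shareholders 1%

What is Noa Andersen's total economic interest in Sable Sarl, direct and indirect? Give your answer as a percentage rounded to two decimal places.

35.81%

Noa reaches Sable along 3 paths.
Via Vireo: 40% × 75% = 30%.
Via Vireo → Everline: 40% × 8% × 17% = 0.544%.
Via Everline: 31% × 17% = 5.27%.
Total: 30% + 0.544% + 5.27% = 35.814%.
Rounded: 35.81%.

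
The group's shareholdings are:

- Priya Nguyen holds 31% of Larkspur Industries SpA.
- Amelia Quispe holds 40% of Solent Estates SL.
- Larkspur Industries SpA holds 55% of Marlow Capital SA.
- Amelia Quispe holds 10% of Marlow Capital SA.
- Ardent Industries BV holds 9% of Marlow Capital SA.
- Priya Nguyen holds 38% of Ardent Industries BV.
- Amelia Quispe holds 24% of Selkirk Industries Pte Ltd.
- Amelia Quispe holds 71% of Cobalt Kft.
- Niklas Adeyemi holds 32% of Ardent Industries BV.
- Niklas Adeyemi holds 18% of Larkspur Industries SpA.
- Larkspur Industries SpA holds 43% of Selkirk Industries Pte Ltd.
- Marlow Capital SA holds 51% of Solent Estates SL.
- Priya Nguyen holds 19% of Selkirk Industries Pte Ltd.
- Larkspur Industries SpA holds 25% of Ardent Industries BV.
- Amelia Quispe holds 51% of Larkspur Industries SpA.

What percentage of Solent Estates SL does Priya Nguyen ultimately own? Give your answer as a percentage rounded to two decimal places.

10.80%

Priya reaches Solent along 3 paths.
Via Ardent → Marlow: 38% × 9% × 51% = 1.7442%.
Via Larkspur → Ardent → Marlow: 31% × 25% × 9% × 51% = 0.355725%.
Via Larkspur → Marlow: 31% × 55% × 51% = 8.6955%.
Total: 1.7442% + 0.355725% + 8.6955% = 10.795425%.
Rounded: 10.80%.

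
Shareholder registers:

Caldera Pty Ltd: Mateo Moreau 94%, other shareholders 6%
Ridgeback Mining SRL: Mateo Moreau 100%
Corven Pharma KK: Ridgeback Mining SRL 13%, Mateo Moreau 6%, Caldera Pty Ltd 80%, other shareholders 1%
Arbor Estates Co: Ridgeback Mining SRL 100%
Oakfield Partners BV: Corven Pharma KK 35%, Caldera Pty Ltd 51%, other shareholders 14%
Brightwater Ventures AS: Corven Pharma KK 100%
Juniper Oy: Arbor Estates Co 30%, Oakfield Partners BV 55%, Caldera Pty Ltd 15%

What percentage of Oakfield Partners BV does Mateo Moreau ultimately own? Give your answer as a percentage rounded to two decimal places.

80.91%

Mateo reaches Oakfield along 4 paths.
Via Ridgeback → Corven: 100% × 13% × 35% = 4.55%.
Via Corven: 6% × 35% = 2.1%.
Via Caldera → Corven: 94% × 80% × 35% = 26.32%.
Via Caldera: 94% × 51% = 47.94%.
Total: 4.55% + 2.1% + 26.32% + 47.94% = 80.91%.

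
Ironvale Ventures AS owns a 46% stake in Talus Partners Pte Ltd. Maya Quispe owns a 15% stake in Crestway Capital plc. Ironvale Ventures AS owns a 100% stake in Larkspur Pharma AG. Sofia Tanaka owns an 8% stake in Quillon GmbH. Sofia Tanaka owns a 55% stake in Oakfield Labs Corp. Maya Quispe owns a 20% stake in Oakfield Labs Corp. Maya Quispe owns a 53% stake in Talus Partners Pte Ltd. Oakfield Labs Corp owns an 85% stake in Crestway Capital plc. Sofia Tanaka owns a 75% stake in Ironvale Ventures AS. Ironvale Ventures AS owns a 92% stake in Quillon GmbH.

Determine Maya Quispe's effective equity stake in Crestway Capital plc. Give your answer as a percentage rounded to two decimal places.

32.00%

Maya reaches Crestway along 2 paths.
Via Oakfield: 20% × 85% = 17%.
Direct stake: 15% = 15%.
Total: 17% + 15% = 32%.
Rounded: 32.00%.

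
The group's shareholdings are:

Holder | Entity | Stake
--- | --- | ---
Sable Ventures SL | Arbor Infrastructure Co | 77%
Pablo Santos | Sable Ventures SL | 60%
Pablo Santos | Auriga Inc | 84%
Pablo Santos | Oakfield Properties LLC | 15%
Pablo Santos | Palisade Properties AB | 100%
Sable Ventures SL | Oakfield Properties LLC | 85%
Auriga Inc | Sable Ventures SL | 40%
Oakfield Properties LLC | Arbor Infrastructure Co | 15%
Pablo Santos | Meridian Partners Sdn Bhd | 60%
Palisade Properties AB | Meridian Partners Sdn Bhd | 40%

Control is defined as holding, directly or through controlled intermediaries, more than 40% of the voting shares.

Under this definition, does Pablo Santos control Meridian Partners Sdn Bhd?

Yes

Pablo holds 100% of Palisade, so Pablo controls Palisade.
Palisade and Pablo together hold 40% + 60% = 100% of Meridian, so Pablo controls Meridian.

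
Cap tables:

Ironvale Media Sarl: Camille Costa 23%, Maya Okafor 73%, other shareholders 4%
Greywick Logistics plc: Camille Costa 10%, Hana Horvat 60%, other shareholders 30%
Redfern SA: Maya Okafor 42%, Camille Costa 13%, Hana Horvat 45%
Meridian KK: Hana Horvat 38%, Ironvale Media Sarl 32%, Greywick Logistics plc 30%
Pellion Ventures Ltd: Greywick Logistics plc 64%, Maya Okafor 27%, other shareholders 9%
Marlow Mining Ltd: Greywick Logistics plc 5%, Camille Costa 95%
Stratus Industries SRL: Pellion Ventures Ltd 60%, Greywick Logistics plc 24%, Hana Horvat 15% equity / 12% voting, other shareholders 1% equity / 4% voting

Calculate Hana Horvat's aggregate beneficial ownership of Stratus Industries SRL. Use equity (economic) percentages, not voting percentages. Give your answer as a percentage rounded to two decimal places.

52.44%

Hana reaches Stratus along 3 paths.
Via Greywick → Pellion: 60% × 64% × 60% = 23.04%.
Via Greywick: 60% × 24% = 14.4%.
Direct stake: 15% = 15%.
Total: 23.04% + 14.4% + 15% = 52.44%.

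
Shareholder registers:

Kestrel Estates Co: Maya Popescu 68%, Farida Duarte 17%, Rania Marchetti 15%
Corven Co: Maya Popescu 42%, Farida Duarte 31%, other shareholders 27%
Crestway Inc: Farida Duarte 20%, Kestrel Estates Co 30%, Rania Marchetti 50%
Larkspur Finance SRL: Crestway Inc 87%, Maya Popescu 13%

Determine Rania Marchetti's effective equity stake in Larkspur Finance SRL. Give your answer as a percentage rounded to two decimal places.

47.42%

Rania reaches Larkspur along 2 paths.
Via Kestrel → Crestway: 15% × 30% × 87% = 3.915%.
Via Crestway: 50% × 87% = 43.5%.
Total: 3.915% + 43.5% = 47.415%.
Rounded: 47.42%.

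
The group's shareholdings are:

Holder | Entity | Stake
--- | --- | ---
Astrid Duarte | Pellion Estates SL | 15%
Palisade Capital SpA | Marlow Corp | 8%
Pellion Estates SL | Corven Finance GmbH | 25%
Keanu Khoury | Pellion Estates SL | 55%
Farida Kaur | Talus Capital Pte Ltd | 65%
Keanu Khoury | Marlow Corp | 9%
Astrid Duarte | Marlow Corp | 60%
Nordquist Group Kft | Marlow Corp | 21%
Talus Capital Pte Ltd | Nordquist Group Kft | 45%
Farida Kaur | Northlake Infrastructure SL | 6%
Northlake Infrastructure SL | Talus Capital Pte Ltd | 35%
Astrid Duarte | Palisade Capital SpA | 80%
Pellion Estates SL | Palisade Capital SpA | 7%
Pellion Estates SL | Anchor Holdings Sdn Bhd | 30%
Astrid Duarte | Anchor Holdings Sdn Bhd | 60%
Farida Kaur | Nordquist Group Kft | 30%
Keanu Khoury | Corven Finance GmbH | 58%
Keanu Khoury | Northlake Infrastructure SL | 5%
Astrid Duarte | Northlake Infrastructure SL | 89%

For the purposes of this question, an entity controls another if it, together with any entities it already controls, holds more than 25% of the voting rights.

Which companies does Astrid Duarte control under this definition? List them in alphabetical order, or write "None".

Anchor Holdings Sdn Bhd, Marlow Corp, Nordquist Group Kft, Northlake Infrastructure SL, Palisade Capital SpA, Talus Capital Pte Ltd

Astrid holds 89% of Northlake, so Astrid controls Northlake.
Northlake holds 35% of Talus, so Astrid controls Talus.
Astrid holds 80% of Palisade, so Astrid controls Palisade.
Talus holds 45% of Nordquist, so Astrid controls Nordquist.
Astrid holds 60% of Anchor, so Astrid controls Anchor.
Astrid and Nordquist and Palisade together hold 60% + 21% + 8% = 89% of Marlow, so Astrid controls Marlow.
No other company's threshold is met.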